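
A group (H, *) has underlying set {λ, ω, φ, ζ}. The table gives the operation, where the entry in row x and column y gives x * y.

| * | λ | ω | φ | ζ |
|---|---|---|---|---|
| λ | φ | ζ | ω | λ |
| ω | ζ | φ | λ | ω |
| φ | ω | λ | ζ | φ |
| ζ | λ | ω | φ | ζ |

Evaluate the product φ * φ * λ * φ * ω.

φ * φ = ζ
ζ * λ = λ
λ * φ = ω
ω * ω = φ

φ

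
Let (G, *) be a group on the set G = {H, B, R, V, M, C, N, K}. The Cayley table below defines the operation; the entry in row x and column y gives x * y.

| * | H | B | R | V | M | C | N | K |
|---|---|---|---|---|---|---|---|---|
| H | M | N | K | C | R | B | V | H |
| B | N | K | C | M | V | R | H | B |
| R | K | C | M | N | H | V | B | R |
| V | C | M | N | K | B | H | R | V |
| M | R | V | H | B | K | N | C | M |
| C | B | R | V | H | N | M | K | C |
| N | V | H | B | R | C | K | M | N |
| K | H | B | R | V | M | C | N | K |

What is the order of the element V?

The identity element is K (its row matches the header).
V^1 = V
V^2 = V * V = K
The first power of V equal to the identity is V^2, so ord(V) = 2.

2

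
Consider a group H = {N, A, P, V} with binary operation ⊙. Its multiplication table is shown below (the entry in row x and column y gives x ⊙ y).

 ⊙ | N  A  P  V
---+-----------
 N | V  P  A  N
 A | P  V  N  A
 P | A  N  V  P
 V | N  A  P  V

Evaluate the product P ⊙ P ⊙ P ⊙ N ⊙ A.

V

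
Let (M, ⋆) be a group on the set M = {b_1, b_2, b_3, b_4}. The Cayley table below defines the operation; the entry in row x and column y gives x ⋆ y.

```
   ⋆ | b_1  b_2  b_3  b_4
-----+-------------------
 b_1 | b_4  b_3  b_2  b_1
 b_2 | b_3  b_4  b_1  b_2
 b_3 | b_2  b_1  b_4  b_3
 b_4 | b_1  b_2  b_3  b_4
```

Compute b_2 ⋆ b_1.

Read row b_2, column b_1: b_2 ⋆ b_1 = b_3.
(Structurally, M here is isomorphic to the Klein four-group V_4.)

b_3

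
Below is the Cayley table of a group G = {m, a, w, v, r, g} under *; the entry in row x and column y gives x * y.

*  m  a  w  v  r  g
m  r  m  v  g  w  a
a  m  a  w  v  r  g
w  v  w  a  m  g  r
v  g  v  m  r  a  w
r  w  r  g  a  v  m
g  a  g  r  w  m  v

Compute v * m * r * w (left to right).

v * m = g
g * r = m
m * w = v

v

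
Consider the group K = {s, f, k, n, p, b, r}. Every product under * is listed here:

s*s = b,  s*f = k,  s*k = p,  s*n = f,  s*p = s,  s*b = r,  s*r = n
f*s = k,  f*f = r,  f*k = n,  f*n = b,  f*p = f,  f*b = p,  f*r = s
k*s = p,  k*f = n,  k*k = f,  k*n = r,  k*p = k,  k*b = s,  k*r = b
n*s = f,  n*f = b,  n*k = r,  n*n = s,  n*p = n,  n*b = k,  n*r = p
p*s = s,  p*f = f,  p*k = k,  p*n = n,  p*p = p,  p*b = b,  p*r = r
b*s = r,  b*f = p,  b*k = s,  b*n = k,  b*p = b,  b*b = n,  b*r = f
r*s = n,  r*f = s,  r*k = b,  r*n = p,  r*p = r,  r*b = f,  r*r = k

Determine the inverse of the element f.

First locate the identity: row p matches the header, so p is the identity.
Scan row f for p: f * b = p. Hence f^(-1) = b.
(Structurally, K here is isomorphic to the cyclic group Z_7.)

b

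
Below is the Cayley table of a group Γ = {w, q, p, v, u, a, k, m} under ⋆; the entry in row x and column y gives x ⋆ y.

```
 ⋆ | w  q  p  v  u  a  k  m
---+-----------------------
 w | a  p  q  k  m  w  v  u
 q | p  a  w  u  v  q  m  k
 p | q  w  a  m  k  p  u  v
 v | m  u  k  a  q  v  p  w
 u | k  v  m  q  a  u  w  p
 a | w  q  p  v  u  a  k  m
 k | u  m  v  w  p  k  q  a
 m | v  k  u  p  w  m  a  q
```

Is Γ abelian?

No

k ⋆ u = p but u ⋆ k = w.
Since k and u do not commute, Γ is not abelian.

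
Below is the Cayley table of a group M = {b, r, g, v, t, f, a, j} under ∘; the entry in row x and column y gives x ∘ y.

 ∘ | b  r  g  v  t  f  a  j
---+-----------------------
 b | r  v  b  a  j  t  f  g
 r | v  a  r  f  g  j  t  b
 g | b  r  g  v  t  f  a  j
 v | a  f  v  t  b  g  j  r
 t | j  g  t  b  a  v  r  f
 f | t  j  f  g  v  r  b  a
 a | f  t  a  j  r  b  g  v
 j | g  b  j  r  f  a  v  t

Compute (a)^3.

a

a^1 = a
a^2 = a ∘ a = g
a^3 = g ∘ a = a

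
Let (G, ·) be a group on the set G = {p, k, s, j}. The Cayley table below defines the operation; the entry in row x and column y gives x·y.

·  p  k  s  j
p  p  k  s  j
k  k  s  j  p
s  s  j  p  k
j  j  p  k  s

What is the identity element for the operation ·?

The identity e satisfies e·x = x for all x, so its row in the table reproduces the column headers.
Row p reads: p, k, s, j — exactly the header order. So p is the identity.
(Structurally, G here is isomorphic to the cyclic group Z_4.)

p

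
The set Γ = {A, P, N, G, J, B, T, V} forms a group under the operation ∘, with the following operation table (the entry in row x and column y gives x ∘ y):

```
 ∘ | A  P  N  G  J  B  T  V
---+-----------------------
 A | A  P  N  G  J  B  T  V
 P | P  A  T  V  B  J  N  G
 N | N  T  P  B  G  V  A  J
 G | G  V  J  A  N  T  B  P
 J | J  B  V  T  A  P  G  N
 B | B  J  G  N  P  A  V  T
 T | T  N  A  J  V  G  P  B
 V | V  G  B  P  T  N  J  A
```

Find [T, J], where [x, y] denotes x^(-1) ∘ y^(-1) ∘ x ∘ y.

Identity is A; from the table T^(-1) = N and J^(-1) = J.
N ∘ J = G
G ∘ T = B
B ∘ J = P

P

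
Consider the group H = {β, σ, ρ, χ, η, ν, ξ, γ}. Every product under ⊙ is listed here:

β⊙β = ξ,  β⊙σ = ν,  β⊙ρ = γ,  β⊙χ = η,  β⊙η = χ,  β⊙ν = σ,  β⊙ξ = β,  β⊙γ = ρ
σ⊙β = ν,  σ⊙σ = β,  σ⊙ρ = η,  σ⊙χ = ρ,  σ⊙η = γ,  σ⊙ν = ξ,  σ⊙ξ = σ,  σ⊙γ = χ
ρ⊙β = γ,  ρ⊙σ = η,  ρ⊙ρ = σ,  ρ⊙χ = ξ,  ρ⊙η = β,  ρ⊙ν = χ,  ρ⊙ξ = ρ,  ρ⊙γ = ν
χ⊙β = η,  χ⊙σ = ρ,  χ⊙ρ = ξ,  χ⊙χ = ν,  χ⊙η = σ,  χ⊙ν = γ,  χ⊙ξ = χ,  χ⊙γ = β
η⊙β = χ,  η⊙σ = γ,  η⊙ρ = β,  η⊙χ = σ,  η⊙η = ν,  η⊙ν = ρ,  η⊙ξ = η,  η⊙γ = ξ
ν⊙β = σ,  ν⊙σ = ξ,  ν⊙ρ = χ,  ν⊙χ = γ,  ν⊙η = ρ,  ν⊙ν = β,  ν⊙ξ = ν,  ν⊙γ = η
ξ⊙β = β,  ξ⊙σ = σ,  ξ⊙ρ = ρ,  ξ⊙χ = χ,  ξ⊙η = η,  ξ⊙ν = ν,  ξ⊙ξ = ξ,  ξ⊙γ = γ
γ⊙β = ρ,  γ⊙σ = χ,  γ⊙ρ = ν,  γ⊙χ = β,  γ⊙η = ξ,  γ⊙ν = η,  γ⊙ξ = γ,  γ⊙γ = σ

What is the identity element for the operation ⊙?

The identity e satisfies e ⊙ x = x for all x, so its row in the table reproduces the column headers.
Row ξ reads: β, σ, ρ, χ, η, ν, ξ, γ — exactly the header order. So ξ is the identity.

ξ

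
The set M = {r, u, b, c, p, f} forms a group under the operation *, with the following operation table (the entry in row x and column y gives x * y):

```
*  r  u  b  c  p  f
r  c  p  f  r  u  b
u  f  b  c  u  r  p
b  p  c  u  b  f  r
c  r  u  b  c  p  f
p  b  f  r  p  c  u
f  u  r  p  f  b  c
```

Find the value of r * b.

Read row r, column b: r * b = f.

f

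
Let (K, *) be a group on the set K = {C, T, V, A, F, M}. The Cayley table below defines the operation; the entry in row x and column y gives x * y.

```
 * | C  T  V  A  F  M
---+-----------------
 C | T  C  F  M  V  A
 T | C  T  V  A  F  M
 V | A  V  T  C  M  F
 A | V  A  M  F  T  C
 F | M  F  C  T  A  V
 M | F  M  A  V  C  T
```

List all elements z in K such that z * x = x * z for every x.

{T}

An element z is central iff its row equals its column in the table.
For A: A * V = M ≠ C = V * A, so A ∉ Z.
Checking each element this way leaves Z(K) = {T}.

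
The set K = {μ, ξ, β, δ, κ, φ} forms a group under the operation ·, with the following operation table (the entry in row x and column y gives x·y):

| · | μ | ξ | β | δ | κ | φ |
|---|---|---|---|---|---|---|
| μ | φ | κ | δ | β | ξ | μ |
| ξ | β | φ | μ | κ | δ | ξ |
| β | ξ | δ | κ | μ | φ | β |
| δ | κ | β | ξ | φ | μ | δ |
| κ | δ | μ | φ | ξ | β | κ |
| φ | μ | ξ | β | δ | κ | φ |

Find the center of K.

An element z is central iff its row equals its column in the table.
For β: β·μ = ξ ≠ δ = μ·β, so β ∉ Z.
Checking each element this way leaves Z(K) = {φ}.

{φ}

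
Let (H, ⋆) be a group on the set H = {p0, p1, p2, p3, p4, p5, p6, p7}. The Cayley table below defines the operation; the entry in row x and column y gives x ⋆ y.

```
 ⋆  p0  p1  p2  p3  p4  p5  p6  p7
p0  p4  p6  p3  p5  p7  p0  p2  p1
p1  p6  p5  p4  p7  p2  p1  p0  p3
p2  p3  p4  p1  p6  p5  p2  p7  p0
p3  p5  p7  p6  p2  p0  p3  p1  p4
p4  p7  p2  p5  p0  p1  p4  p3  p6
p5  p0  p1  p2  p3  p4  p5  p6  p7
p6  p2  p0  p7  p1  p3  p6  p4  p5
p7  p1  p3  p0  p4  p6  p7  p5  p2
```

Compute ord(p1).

2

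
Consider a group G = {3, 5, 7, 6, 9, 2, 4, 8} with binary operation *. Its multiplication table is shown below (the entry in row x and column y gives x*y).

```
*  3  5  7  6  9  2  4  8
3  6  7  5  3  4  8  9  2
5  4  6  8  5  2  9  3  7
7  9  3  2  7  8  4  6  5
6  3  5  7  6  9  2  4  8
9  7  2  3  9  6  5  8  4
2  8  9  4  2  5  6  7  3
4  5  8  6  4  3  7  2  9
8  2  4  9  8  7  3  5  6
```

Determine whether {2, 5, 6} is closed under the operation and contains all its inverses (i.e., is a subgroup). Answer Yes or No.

2*5 = 9, which is not in {2, 5, 6}.
The subset is not closed under *, so it is not a subgroup.

No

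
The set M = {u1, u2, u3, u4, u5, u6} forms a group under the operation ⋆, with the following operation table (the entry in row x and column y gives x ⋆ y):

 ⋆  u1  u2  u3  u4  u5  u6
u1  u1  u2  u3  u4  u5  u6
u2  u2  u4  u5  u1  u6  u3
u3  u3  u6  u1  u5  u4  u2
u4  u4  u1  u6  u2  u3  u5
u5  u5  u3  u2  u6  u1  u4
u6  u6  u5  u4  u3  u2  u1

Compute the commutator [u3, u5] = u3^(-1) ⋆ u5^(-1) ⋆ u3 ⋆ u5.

u2

Identity is u1; from the table u3^(-1) = u3 and u5^(-1) = u5.
u3 ⋆ u5 = u4
u4 ⋆ u3 = u6
u6 ⋆ u5 = u2
(Structurally, M here is isomorphic to the symmetric group S_3.)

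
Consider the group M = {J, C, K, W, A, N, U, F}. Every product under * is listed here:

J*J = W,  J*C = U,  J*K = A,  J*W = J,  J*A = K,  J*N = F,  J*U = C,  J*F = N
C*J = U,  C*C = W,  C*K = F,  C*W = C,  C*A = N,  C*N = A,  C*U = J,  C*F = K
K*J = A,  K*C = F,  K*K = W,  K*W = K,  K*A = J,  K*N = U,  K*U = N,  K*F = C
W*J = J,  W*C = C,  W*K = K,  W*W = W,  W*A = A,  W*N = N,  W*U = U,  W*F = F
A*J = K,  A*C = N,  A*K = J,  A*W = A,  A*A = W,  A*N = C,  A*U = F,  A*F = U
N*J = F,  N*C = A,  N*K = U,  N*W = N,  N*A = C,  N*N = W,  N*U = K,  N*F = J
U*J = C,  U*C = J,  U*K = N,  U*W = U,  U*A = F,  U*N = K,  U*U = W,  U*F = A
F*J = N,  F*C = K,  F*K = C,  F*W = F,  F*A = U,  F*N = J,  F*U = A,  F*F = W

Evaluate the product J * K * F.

U

J * K = A
A * F = U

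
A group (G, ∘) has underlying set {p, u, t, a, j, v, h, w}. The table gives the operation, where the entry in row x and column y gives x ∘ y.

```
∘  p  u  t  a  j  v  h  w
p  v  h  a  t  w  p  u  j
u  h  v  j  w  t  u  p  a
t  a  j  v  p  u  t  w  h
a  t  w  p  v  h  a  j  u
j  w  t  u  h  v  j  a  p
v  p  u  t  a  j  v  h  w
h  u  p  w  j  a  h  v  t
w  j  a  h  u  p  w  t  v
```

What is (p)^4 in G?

v

p^1 = p
p^2 = p ∘ p = v
p^3 = v ∘ p = p
p^4 = p ∘ p = v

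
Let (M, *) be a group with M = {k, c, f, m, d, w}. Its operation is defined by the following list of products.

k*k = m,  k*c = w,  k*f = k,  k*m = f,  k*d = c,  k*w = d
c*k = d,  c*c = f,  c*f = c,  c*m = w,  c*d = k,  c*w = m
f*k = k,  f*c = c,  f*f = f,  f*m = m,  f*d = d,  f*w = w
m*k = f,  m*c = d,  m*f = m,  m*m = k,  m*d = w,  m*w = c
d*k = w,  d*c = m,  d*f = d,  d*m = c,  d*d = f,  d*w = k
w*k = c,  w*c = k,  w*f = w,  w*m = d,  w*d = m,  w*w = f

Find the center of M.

An element z is central iff its row equals its column in the table.
For d: d * k = w ≠ c = k * d, so d ∉ Z.
Checking each element this way leaves Z(M) = {f}.
(Structurally, M here is isomorphic to the symmetric group S_3.)

{f}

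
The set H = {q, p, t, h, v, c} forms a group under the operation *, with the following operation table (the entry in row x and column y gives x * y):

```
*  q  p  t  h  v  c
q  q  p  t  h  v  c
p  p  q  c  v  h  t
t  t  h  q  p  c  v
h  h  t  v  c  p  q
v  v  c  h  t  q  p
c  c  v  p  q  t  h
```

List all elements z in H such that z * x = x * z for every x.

{q}

An element z is central iff its row equals its column in the table.
For c: c * v = t ≠ p = v * c, so c ∉ Z.
Checking each element this way leaves Z(H) = {q}.
(Structurally, H here is isomorphic to the symmetric group S_3.)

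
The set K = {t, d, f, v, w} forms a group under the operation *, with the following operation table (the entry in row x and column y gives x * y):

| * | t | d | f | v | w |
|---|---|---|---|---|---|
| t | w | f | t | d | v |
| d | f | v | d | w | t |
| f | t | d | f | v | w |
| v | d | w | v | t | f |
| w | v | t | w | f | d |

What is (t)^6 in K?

t

t^1 = t
t^2 = t * t = w
t^3 = w * t = v
t^4 = v * t = d
t^5 = d * t = f
t^6 = f * t = t
(Structurally, K here is isomorphic to the cyclic group Z_5.)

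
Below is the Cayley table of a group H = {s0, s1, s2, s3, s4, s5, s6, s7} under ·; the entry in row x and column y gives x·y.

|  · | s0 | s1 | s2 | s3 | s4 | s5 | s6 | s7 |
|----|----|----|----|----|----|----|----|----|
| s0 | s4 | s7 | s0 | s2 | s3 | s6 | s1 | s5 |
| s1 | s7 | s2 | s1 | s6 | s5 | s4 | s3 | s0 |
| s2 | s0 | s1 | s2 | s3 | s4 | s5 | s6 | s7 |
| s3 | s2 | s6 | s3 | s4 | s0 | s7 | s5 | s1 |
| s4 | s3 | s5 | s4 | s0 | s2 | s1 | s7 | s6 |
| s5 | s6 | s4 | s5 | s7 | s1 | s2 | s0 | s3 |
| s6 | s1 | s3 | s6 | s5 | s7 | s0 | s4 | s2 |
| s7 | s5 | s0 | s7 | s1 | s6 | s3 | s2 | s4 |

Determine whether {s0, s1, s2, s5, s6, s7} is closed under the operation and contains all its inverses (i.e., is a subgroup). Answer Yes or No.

No

s0·s0 = s4, which is not in {s0, s1, s2, s5, s6, s7}.
The subset is not closed under ·, so it is not a subgroup.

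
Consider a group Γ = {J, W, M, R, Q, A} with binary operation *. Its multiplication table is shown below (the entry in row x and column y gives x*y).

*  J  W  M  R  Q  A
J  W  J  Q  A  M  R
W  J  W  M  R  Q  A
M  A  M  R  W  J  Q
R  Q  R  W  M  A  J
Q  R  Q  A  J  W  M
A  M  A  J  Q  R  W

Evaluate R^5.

M

R^1 = R
R^2 = R*R = M
R^3 = M*R = W
R^4 = W*R = R
R^5 = R*R = M
(Structurally, Γ here is isomorphic to the symmetric group S_3.)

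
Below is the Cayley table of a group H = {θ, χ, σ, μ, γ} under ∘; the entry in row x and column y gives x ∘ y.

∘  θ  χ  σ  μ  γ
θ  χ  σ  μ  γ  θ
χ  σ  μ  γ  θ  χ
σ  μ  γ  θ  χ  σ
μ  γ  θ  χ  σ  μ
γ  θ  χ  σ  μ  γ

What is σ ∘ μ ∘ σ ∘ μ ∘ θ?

γ

σ ∘ μ = χ
χ ∘ σ = γ
γ ∘ μ = μ
μ ∘ θ = γ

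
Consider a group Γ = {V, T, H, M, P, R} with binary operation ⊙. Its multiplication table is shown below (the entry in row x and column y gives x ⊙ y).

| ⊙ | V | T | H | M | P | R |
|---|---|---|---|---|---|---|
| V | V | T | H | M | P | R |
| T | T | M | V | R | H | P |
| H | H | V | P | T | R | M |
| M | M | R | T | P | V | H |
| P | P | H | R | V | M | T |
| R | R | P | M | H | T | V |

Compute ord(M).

3

The identity element is V (its row matches the header).
M^1 = M
M^2 = M ⊙ M = P
M^3 = P ⊙ M = V
The first power of M equal to the identity is M^3, so ord(M) = 3.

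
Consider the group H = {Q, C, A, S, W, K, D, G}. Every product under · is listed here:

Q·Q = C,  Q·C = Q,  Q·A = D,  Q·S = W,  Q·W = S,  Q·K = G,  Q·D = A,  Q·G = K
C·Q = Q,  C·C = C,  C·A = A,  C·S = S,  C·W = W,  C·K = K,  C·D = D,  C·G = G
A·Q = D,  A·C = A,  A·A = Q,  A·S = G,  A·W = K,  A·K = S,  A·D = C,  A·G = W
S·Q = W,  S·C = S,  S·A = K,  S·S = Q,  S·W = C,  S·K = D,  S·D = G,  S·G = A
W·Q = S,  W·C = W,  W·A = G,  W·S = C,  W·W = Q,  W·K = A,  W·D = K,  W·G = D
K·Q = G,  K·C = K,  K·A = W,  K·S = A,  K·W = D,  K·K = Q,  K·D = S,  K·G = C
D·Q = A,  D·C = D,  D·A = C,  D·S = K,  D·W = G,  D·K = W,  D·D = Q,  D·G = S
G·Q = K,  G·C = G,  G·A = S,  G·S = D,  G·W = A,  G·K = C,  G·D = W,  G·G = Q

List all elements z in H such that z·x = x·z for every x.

An element z is central iff its row equals its column in the table.
For G: G·A = S ≠ W = A·G, so G ∉ Z.
Checking each element this way leaves Z(H) = {C, Q}.
(Structurally, H here is isomorphic to the quaternion group Q_8.)

{C, Q}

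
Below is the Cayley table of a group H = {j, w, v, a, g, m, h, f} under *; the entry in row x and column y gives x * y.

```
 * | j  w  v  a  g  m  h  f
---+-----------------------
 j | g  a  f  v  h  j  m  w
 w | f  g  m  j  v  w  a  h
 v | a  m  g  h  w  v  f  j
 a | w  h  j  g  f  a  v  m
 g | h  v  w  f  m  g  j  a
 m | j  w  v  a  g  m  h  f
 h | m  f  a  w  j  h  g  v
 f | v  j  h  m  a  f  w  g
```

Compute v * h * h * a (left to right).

j

v * h = f
f * h = w
w * a = j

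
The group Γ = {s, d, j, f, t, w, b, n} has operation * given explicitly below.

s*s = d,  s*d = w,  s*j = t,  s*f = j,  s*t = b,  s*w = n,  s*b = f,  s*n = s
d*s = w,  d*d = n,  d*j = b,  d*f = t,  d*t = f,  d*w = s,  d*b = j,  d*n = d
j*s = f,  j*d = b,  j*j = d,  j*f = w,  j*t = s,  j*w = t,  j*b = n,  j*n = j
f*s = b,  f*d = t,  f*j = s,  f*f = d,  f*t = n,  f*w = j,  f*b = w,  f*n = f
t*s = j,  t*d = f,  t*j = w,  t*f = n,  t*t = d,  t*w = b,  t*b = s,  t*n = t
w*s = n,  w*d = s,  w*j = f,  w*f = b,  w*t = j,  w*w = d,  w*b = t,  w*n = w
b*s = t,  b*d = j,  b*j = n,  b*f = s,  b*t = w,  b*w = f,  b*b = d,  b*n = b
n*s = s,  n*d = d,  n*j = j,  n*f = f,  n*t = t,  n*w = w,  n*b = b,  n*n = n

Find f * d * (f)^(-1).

The identity is n. In row f, the entry n sits in column t, so f^(-1) = t.
f * d = t
t * t = d
(Structurally, Γ here is isomorphic to the quaternion group Q_8.)

d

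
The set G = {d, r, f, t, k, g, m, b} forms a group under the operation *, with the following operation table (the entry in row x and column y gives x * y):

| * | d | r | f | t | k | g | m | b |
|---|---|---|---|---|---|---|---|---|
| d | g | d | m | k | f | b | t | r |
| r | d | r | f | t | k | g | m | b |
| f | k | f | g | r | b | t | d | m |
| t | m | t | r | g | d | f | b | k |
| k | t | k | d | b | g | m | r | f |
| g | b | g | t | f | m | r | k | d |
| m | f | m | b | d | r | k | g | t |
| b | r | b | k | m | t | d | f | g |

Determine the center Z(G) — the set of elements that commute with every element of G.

An element z is central iff its row equals its column in the table.
For t: t * m = b ≠ d = m * t, so t ∉ Z.
Checking each element this way leaves Z(G) = {g, r}.
(Structurally, G here is isomorphic to the quaternion group Q_8.)

{g, r}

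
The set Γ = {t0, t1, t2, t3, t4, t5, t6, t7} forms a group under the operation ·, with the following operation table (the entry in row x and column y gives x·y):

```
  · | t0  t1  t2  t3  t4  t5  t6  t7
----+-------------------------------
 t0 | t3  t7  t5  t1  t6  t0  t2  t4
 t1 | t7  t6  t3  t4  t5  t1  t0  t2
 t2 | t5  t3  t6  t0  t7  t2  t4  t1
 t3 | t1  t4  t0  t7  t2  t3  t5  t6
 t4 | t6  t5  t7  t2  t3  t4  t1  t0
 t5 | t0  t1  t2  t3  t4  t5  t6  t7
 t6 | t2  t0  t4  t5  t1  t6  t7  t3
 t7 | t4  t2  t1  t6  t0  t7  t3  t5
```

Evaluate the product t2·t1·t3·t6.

t3

t2·t1 = t3
t3·t3 = t7
t7·t6 = t3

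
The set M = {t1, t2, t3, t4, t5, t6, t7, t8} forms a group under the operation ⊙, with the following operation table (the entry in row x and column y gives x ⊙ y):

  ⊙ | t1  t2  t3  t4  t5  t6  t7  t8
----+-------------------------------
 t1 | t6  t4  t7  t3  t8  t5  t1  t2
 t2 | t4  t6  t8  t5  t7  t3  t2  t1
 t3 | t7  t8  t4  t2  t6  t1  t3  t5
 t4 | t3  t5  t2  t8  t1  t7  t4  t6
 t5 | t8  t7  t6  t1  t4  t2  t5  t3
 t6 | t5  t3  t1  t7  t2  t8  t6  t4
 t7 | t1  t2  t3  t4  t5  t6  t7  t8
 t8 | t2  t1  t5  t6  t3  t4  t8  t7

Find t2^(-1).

t5

First locate the identity: row t7 matches the header, so t7 is the identity.
Scan row t2 for t7: t2 ⊙ t5 = t7. Hence t2^(-1) = t5.
(Structurally, M here is isomorphic to the cyclic group Z_8.)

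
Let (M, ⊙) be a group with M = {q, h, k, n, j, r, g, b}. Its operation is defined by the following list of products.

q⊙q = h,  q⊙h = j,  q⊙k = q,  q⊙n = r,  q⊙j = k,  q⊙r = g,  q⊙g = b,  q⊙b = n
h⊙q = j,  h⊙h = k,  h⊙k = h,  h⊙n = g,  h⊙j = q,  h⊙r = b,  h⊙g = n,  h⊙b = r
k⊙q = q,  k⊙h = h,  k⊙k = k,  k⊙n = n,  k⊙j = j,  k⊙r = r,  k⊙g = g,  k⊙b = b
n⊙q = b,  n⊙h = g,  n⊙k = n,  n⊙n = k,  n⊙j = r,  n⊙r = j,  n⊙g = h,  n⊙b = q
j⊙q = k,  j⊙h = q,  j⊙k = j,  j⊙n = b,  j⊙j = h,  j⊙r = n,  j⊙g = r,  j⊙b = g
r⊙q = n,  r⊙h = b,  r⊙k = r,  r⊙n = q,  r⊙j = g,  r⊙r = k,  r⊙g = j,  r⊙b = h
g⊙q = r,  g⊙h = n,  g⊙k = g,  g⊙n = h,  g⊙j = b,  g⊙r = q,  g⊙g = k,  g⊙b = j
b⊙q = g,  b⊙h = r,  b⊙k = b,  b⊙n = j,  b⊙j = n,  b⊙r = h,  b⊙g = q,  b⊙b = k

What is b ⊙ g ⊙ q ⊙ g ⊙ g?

b ⊙ g = q
q ⊙ q = h
h ⊙ g = n
n ⊙ g = h

h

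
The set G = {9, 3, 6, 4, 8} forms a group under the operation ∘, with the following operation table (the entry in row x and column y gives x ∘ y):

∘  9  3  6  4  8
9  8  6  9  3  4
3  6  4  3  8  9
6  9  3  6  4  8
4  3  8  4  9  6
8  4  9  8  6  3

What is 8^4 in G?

8^1 = 8
8^2 = 8 ∘ 8 = 3
8^3 = 3 ∘ 8 = 9
8^4 = 9 ∘ 8 = 4

4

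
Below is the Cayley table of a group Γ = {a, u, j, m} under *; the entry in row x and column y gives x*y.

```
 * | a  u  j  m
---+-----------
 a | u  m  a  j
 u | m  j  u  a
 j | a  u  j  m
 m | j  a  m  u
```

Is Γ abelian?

Check whether the table is symmetric across its main diagonal.
Every entry (row x, col y) equals the entry (row y, col x), so Γ is abelian.

Yes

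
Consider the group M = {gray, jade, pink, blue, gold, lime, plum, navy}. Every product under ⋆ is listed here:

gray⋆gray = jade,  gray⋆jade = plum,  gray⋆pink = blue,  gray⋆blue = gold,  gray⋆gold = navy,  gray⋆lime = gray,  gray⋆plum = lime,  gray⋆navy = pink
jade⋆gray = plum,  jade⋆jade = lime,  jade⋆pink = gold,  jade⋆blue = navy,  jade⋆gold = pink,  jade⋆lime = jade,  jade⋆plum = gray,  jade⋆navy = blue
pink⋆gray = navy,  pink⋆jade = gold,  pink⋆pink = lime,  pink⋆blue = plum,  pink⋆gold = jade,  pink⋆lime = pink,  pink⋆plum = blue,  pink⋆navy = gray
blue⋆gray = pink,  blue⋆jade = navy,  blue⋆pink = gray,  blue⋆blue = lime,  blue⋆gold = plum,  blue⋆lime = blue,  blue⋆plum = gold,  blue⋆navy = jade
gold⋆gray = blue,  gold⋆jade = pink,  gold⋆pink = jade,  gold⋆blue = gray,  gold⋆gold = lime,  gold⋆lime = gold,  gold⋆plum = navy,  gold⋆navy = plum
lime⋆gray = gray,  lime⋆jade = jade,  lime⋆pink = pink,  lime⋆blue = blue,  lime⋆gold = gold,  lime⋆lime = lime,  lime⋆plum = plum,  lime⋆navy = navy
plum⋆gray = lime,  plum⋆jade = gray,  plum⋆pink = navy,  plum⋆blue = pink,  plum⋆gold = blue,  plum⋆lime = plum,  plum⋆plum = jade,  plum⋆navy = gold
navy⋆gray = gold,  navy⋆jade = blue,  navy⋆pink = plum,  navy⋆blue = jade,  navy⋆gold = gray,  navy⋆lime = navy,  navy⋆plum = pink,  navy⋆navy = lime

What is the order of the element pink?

The identity element is lime (its row matches the header).
pink^1 = pink
pink^2 = pink ⋆ pink = lime
The first power of pink equal to the identity is pink^2, so ord(pink) = 2.

2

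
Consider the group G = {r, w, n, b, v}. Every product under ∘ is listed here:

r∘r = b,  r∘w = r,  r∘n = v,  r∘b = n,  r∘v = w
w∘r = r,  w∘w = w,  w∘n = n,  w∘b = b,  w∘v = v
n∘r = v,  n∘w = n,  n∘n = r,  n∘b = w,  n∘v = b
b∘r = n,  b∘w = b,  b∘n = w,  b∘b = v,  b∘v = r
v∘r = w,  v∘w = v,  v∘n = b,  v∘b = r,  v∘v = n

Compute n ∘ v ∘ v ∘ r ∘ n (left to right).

w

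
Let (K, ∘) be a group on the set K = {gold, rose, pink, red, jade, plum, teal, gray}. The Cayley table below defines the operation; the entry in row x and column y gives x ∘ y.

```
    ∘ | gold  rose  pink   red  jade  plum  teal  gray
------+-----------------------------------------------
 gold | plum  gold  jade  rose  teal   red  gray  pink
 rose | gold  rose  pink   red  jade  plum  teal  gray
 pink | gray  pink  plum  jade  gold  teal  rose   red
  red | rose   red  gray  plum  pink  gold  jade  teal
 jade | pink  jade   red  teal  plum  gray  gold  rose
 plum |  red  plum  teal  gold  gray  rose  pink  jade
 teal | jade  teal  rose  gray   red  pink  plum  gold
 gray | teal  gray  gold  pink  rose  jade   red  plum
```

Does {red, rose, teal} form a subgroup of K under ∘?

No

teal ∘ teal = plum, which is not in {red, rose, teal}.
The subset is not closed under ∘, so it is not a subgroup.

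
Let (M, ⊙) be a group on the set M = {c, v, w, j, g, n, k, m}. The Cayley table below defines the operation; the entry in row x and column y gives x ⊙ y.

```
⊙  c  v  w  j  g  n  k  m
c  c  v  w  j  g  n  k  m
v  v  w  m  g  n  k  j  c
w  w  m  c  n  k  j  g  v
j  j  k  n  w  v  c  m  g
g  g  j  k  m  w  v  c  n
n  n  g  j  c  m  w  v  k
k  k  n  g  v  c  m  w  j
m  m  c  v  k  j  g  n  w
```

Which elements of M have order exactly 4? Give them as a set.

Identity is c. Compute the order of each non-identity element by repeated multiplication:
  v: v → w → m → c  (order 4)
  w: w → c  (order 2)
  j: j → w → n → c  (order 4)
  g: g → w → k → c  (order 4)
  n: n → w → j → c  (order 4)
  k: k → w → g → c  (order 4)
  m: m → w → v → c  (order 4)
Elements of order 4: {g, j, k, m, n, v}.
(Structurally, M here is isomorphic to the quaternion group Q_8.)

{g, j, k, m, n, v}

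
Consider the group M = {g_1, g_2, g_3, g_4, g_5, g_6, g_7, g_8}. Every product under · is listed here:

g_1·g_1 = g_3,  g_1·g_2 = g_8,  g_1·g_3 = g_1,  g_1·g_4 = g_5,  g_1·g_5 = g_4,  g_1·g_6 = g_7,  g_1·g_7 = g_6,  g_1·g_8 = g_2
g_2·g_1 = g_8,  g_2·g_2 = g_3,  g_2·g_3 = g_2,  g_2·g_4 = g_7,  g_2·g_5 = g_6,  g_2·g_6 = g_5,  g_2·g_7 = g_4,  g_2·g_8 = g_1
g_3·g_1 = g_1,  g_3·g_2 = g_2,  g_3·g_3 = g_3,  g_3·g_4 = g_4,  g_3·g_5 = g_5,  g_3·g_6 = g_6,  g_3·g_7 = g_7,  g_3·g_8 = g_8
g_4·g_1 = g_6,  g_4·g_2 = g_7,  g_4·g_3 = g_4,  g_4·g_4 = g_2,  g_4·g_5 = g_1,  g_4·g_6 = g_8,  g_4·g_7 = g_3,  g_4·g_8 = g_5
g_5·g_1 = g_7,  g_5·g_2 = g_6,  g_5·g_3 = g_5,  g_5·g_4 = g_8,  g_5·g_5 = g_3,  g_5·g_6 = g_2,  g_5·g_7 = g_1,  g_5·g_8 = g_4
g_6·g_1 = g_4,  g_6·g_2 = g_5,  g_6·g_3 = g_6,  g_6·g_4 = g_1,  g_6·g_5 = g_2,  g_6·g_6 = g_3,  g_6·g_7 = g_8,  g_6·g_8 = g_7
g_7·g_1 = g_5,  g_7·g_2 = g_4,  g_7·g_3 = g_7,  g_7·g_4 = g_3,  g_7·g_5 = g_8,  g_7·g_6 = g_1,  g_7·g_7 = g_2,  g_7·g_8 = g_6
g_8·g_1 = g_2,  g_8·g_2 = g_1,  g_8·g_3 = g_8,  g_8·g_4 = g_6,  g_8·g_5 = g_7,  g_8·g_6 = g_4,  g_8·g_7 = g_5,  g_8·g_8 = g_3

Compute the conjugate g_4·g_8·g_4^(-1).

g_1

The identity is g_3. In row g_4, the entry g_3 sits in column g_7, so g_4^(-1) = g_7.
g_4·g_8 = g_5
g_5·g_7 = g_1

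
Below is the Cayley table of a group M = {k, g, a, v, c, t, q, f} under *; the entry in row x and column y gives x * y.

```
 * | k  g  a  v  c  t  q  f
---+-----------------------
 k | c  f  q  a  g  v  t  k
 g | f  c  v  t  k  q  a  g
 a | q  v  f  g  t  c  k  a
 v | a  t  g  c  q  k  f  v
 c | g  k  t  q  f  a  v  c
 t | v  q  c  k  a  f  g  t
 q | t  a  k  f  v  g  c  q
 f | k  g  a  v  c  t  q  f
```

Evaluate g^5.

g^1 = g
g^2 = g * g = c
g^3 = c * g = k
g^4 = k * g = f
g^5 = f * g = g

g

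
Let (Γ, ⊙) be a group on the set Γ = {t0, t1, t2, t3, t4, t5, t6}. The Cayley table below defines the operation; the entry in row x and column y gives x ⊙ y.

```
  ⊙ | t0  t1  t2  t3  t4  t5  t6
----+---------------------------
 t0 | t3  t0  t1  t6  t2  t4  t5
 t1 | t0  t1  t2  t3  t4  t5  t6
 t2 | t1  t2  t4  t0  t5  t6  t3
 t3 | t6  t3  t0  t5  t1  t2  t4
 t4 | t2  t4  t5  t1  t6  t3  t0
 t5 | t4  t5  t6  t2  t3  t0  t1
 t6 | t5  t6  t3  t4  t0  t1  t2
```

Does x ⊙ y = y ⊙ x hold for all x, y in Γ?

Check whether the table is symmetric across its main diagonal.
Every entry (row x, col y) equals the entry (row y, col x), so Γ is abelian.

Yes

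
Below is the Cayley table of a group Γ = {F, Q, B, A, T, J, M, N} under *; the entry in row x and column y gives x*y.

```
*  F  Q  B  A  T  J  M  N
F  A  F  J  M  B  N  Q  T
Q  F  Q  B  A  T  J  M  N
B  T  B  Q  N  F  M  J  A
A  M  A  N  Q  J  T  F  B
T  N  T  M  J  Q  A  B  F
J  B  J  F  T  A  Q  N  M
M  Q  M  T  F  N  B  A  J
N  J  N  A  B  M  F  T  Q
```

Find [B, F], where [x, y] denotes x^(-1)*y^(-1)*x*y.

Identity is Q; from the table B^(-1) = B and F^(-1) = M.
B*M = J
J*B = F
F*F = A

A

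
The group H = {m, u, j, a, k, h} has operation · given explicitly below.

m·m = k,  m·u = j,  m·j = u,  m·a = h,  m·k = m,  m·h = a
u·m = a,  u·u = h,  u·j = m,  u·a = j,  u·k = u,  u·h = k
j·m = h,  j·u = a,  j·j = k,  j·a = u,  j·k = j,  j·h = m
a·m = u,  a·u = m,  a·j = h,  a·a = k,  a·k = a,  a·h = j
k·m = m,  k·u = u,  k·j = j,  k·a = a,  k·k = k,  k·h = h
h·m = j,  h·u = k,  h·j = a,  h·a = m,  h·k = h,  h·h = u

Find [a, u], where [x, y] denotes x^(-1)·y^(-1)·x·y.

Identity is k; from the table a^(-1) = a and u^(-1) = h.
a·h = j
j·a = u
u·u = h

h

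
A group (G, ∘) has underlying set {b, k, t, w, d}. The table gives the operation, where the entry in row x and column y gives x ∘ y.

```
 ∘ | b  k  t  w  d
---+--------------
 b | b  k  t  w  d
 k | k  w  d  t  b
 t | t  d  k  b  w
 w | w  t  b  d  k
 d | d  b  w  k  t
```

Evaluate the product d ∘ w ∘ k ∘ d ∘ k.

w

d ∘ w = k
k ∘ k = w
w ∘ d = k
k ∘ k = w
(Structurally, G here is isomorphic to the cyclic group Z_5.)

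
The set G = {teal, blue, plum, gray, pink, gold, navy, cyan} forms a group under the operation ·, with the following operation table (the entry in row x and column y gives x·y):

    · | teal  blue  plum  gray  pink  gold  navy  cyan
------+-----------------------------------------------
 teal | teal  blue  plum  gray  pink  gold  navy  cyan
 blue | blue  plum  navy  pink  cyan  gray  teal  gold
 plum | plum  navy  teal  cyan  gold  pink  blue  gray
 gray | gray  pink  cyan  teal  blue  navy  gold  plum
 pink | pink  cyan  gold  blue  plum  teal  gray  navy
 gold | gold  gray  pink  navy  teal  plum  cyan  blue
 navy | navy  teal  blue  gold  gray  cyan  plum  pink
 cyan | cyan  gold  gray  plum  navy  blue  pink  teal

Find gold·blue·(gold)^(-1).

blue

The identity is teal. In row gold, the entry teal sits in column pink, so gold^(-1) = pink.
gold·blue = gray
gray·pink = blue
(Structurally, G here is isomorphic to Z_2 x Z_4.)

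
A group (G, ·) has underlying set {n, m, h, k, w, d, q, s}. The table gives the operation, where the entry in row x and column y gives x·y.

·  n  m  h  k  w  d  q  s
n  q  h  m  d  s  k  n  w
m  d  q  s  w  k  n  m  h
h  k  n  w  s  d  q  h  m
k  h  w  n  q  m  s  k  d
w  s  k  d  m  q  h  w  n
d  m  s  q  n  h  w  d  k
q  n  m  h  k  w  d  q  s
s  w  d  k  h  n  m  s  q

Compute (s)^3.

s^1 = s
s^2 = s·s = q
s^3 = q·s = s

s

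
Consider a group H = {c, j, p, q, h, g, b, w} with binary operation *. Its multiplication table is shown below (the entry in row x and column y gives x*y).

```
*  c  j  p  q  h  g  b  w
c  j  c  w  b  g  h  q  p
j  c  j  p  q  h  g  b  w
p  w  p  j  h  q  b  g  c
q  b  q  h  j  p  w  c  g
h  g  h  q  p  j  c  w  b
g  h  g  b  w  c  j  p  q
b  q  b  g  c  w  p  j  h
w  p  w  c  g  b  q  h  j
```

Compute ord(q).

The identity element is j (its row matches the header).
q^1 = q
q^2 = q*q = j
The first power of q equal to the identity is q^2, so ord(q) = 2.

2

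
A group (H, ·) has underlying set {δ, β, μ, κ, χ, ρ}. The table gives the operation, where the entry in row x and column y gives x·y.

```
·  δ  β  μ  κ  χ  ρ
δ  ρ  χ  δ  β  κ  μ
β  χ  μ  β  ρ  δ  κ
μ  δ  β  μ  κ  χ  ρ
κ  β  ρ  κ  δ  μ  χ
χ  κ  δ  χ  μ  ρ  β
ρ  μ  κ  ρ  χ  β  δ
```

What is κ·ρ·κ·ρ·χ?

κ·ρ = χ
χ·κ = μ
μ·ρ = ρ
ρ·χ = β
(Structurally, H here is isomorphic to the cyclic group Z_6.)

β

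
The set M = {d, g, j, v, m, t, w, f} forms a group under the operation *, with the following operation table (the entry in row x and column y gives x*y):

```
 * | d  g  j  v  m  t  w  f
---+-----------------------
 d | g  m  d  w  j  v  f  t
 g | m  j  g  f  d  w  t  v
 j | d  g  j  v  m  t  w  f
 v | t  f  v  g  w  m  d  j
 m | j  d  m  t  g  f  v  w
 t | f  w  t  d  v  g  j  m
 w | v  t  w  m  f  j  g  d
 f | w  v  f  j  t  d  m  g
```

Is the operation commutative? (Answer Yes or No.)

m*t = f but t*m = v.
Since m and t do not commute, M is not abelian.

No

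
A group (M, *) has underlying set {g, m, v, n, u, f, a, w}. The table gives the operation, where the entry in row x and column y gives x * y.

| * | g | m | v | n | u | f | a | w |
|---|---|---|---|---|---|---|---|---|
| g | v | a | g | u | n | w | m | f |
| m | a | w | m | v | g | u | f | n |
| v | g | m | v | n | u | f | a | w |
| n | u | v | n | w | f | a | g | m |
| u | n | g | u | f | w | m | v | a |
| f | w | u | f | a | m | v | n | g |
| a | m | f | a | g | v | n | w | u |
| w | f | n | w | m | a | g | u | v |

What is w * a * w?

a

w * a = u
u * w = a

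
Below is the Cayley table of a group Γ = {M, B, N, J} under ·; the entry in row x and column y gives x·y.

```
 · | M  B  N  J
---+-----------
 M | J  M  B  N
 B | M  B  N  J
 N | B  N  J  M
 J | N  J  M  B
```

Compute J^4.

J^1 = J
J^2 = J·J = B
J^3 = B·J = J
J^4 = J·J = B
(Structurally, Γ here is isomorphic to the cyclic group Z_4.)

B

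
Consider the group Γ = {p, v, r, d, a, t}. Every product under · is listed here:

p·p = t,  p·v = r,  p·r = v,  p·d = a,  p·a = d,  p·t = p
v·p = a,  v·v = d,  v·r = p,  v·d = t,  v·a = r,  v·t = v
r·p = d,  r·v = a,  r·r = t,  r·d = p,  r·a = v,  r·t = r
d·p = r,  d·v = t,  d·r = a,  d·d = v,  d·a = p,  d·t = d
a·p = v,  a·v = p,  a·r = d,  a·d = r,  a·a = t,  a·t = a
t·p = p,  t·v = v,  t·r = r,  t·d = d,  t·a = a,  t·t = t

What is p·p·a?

a

p·p = t
t·a = a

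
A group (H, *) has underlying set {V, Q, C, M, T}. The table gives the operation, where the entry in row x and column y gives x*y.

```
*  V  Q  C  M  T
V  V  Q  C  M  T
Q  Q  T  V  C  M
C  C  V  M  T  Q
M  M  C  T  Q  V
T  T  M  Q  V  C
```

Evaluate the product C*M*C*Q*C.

Q

C*M = T
T*C = Q
Q*Q = T
T*C = Q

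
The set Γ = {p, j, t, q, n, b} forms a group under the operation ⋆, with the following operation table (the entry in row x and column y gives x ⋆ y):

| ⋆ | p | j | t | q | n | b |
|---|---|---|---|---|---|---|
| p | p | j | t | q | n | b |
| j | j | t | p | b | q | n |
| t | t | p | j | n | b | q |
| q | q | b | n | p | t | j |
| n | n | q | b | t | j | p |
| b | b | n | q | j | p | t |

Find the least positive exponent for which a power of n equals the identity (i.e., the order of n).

6

The identity element is p (its row matches the header).
n^1 = n
n^2 = n ⋆ n = j
n^3 = j ⋆ n = q
n^4 = q ⋆ n = t
n^5 = t ⋆ n = b
n^6 = b ⋆ n = p
The first power of n equal to the identity is n^6, so ord(n) = 6.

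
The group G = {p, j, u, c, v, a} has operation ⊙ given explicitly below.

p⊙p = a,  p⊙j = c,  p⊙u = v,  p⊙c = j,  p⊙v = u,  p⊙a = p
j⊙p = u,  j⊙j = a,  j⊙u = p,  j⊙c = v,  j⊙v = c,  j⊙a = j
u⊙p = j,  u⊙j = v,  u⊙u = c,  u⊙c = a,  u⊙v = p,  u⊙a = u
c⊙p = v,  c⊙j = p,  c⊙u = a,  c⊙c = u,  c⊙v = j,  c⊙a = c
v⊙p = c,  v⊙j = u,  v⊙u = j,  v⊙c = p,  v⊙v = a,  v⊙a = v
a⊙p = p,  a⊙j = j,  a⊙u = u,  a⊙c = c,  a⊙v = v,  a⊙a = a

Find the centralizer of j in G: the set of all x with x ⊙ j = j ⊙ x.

{a, j}

Compare row j with column j entry by entry.
u ⊙ j = v but j ⊙ u = p, so u does not.
Collecting the elements that commute with j: C(j) = {a, j}.
(Structurally, G here is isomorphic to the symmetric group S_3.)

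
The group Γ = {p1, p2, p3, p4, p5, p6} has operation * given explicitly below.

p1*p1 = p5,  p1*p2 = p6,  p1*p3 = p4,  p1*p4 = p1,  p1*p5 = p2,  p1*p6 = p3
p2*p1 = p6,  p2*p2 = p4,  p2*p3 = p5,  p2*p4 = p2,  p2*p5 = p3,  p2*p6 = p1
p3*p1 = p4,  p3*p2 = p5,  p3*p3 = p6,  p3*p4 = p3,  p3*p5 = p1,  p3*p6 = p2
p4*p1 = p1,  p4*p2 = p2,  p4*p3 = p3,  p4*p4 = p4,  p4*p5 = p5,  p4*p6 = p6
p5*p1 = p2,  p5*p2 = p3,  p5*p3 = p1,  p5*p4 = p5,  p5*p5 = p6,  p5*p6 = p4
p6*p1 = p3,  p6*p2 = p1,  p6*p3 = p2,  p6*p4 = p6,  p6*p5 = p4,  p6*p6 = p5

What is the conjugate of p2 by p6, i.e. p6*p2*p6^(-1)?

The identity is p4. In row p6, the entry p4 sits in column p5, so p6^(-1) = p5.
p6*p2 = p1
p1*p5 = p2

p2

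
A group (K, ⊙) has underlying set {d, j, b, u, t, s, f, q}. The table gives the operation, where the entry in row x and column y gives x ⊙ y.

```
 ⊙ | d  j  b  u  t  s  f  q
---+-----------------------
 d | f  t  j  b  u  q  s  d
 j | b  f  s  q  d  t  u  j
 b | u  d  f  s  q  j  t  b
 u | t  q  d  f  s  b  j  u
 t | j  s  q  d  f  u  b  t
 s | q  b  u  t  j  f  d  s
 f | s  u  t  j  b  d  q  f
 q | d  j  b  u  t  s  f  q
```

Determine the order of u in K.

The identity element is q (its row matches the header).
u^1 = u
u^2 = u ⊙ u = f
u^3 = f ⊙ u = j
u^4 = j ⊙ u = q
The first power of u equal to the identity is u^4, so ord(u) = 4.

4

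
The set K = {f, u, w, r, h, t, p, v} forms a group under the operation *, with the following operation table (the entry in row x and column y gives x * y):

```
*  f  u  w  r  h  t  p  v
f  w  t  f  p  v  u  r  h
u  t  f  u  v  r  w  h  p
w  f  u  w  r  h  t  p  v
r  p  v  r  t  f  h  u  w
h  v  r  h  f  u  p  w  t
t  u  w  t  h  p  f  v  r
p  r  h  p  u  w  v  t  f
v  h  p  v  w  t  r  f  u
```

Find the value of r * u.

Read row r, column u: r * u = v.

v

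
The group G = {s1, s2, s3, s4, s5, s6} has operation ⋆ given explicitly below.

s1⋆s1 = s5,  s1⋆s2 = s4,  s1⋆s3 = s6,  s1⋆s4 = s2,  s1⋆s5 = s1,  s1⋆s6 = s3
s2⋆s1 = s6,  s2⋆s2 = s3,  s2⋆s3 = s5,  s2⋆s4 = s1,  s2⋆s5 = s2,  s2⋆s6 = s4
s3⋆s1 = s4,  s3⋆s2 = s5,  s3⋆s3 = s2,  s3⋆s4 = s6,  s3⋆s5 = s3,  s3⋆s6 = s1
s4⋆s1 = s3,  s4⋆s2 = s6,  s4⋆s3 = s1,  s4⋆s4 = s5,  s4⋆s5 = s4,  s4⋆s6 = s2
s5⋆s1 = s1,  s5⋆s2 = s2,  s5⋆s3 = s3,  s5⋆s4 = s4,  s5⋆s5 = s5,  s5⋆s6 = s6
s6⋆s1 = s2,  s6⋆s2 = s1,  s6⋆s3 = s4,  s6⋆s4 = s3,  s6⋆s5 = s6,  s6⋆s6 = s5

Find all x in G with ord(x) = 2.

Identity is s5. Compute the order of each non-identity element by repeated multiplication:
  s1: s1 → s5  (order 2)
  s2: s2 → s3 → s5  (order 3)
  s3: s3 → s2 → s5  (order 3)
  s4: s4 → s5  (order 2)
  s6: s6 → s5  (order 2)
Elements of order 2: {s1, s4, s6}.

{s1, s4, s6}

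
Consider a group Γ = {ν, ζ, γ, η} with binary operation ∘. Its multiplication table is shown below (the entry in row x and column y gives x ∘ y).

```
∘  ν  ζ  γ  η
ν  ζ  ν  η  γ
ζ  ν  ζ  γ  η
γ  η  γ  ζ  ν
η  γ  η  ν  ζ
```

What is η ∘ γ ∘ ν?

η ∘ γ = ν
ν ∘ ν = ζ

ζ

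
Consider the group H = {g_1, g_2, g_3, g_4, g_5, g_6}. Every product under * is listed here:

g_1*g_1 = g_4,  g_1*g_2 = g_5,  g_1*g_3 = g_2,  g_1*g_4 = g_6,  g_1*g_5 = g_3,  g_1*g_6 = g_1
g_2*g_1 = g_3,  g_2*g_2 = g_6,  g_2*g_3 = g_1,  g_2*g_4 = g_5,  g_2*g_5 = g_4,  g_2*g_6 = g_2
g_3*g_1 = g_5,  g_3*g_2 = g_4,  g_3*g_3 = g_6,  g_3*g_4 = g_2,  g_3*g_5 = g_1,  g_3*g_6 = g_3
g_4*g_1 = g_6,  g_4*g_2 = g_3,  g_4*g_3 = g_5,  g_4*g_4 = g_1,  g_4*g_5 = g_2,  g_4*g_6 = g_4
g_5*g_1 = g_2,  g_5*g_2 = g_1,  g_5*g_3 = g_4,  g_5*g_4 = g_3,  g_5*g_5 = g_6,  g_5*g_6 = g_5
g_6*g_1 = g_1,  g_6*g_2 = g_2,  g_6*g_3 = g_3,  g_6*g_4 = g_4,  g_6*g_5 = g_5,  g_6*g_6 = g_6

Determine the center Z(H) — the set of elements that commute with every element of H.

{g_6}

An element z is central iff its row equals its column in the table.
For g_5: g_5*g_1 = g_2 ≠ g_3 = g_1*g_5, so g_5 ∉ Z.
Checking each element this way leaves Z(H) = {g_6}.
(Structurally, H here is isomorphic to the symmetric group S_3.)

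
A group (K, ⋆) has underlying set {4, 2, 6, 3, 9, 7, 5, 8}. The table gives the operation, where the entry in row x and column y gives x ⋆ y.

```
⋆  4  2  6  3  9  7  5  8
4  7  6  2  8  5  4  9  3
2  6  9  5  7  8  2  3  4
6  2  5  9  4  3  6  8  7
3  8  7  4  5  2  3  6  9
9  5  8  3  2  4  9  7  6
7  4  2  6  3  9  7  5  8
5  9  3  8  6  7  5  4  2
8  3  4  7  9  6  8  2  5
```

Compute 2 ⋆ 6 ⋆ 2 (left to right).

3

2 ⋆ 6 = 5
5 ⋆ 2 = 3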